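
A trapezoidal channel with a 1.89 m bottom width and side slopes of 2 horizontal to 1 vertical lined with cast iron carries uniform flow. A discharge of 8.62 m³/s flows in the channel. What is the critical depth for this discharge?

At critical depth, Q² T / (g A³) = 1, i.e. A³/T = Q²/g = 8.62²/9.81 = 7.574.
At y = 1.12 m: A³/T = 15.54 — too large.
At y = 0.658 m: A³/T = 2.076 — too small.
At y = 0.93 m: A³/T = 7.561 — matches.

y_c = 0.93 m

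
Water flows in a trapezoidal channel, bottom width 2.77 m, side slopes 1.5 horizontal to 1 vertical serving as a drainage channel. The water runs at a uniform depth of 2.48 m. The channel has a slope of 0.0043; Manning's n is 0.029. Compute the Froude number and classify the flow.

With bottom width b = 2.77 m and side slope z = 1.5: A = (b + zy)y = (2.77 + 1.5×2.48)×2.48 = 16.1 m²; P = b + 2y√(1+z²) = 2.77 + 2×2.48×1.803 = 11.71 m.
Hydraulic radius R = A/P = 16.1/11.71 = 1.374 m.
V = (1/n) R^(2/3) √S = (1/0.029) × 1.374^(2/3) × √0.0043 = 2.795 m/s. Hydraulic depth D_h = A/T = 16.1/10.21 = 1.576 m.
Froude number Fr = V/√(g·D_h) = 2.795/√(9.81×1.576) = 0.711, which is less than 1, so the flow is subcritical.

subcritical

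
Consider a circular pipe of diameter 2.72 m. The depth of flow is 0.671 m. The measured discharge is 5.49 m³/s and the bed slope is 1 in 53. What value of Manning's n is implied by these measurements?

For a circular section of diameter D = 2.72 m at depth y = 0.671 m, the central angle is θ = 2 arccos(1 − 2y/D) = 2.079 rad. Then A = (D²/8)(θ − sin θ) = 1.115 m² and P = Dθ/2 = 2.828 m.
Hydraulic radius R = A/P = 1.115/2.828 = 0.3943 m.
Rearranging Manning's equation: n = (1/Q) A R^(2/3) S^(1/2) = (1/5.49) × 1.115 × 0.3943^(2/3) × √0.01887 = 0.015.

n = 0.015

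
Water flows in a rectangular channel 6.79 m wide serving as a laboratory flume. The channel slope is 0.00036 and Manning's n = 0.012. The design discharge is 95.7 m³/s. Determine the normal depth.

y_n = 5.45 m

Manning's equation rearranged: A R^(2/3) = nQ / (1·√S) = 0.012 × 95.7 / (√0.00036) = 60.53.
Try y = 6.65 m: A R^(2/3) = 77.48 — too large.
Try y = 3.92 m: A R^(2/3) = 39.67 — too small.
Try y = 5.45 m: A R^(2/3) = 60.53 — matches.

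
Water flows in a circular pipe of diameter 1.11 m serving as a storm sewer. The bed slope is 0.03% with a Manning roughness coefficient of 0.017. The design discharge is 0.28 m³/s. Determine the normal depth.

y_n = 0.663 m

Manning's equation rearranged: A R^(2/3) = nQ / (1·√S) = 0.017 × 0.28 / (√0.0003) = 0.2748.
At y = 0.477 m: A R^(2/3) = 0.158 — too small.
At y = 0.721 m: A R^(2/3) = 0.3111 — too large.
At y = 0.663 m: A R^(2/3) = 0.2747 — close enough.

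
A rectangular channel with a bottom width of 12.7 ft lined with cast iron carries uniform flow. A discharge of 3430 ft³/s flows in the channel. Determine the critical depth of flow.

For a rectangular channel, critical depth y_c = (q²/g)^(1/3) where q = Q/b = 3430/12.7 = 270.1 ft²/s.
So y_c = (270.1²/32.2)^(1/3) = 13.1 ft.

y_c = 13.1 ft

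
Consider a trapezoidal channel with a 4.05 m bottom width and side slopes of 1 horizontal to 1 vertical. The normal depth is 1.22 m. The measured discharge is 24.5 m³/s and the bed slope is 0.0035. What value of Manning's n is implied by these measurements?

With bottom width b = 4.05 m and side slope z = 1: A = (b + zy)y = (4.05 + 1×1.22)×1.22 = 6.429 m²; P = b + 2y√(1+z²) = 4.05 + 2×1.22×1.414 = 7.501 m.
Hydraulic radius R = A/P = 6.429/7.501 = 0.8572 m.
Rearranging Manning's equation: n = (1/Q) A R^(2/3) S^(1/2) = (1/24.5) × 6.429 × 0.8572^(2/3) × √0.0035 = 0.014.

n = 0.014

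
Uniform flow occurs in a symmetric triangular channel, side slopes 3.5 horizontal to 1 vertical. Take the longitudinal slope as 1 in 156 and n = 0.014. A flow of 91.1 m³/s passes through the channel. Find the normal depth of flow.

Manning's equation rearranged: A R^(2/3) = nQ / (1·√S) = 0.014 × 91.1 / (√0.00641) = 15.93.
At y = 2.3 m: A R^(2/3) = 19.8 — high.
At y = 1.56 m: A R^(2/3) = 7.031 — low.
At y = 2.12 m: A R^(2/3) = 15.93 — matches.

y_n = 2.12 m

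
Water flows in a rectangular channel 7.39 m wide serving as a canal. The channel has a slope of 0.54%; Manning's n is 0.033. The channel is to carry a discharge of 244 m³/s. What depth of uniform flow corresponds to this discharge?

y_n = 7.99 m

Manning's equation rearranged: A R^(2/3) = nQ / (1·√S) = 0.033 × 244 / (√0.0054) = 109.6.
At y = 9.18 m: A R^(2/3) = 129.4 — too large.
At y = 7.07 m: A R^(2/3) = 94.35 — too small.
At y = 7.99 m: A R^(2/3) = 109.5 — close enough.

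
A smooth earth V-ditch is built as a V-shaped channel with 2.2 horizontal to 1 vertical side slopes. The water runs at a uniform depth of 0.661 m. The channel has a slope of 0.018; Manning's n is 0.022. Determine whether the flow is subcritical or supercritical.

For a triangular section with side slope z = 2.2: A = zy² = 2.2×0.661² = 0.9612 m²; P = 2y√(1+z²) = 2×0.661×2.417 = 3.195 m.
Hydraulic radius R = A/P = 0.9612/3.195 = 0.3009 m.
V = (1/n) R^(2/3) √S = (1/0.022) × 0.3009^(2/3) × √0.018 = 2.738 m/s. Hydraulic depth D_h = A/T = 0.9612/2.908 = 0.3305 m.
Froude number Fr = V/√(g·D_h) = 2.738/√(9.81×0.3305) = 1.52, which is greater than 1, so the flow is supercritical.

supercritical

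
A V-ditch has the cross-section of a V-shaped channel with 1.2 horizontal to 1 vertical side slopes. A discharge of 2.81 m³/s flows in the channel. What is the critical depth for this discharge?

y_c = 1.02 m

At critical depth, Q² T / (g A³) = 1, i.e. A³/T = Q²/g = 2.81²/9.81 = 0.8049.
At y = 1.26 m: A³/T = 2.287 — over.
At y = 0.7 m: A³/T = 0.121 — short.
At y = 1.02 m: A³/T = 0.7949 — close enough.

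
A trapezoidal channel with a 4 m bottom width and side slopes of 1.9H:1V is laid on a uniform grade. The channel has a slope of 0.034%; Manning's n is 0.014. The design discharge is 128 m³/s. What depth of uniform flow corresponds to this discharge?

Manning's equation rearranged: A R^(2/3) = nQ / (1·√S) = 0.014 × 128 / (√0.00034) = 97.18.
Trying y = 3.44 m: A R^(2/3) = 56.2 — too small.
Trying y = 4.41 m: A R^(2/3) = 97.31 — ≈ 97.18.

y_n = 4.41 m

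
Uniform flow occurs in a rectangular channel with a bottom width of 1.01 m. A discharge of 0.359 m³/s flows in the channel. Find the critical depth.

For a rectangular channel, critical depth y_c = (q²/g)^(1/3) where q = Q/b = 0.359/1.01 = 0.3554 m²/s.
So y_c = (0.3554²/9.81)^(1/3) = 0.234 m.

y_c = 0.234 m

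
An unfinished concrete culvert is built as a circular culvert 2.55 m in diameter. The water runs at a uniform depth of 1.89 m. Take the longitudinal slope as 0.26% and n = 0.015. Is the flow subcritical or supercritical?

For a circular section of diameter D = 2.55 m at depth y = 1.89 m, the central angle is θ = 2 arccos(1 − 2y/D) = 4.148 rad. Then A = (D²/8)(θ − sin θ) = 4.059 m² and P = Dθ/2 = 5.289 m.
Hydraulic radius R = A/P = 4.059/5.289 = 0.7674 m.
V = (1/n) R^(2/3) √S = (1/0.015) × 0.7674^(2/3) × √0.0026 = 2.849 m/s. Hydraulic depth D_h = A/T = 4.059/2.234 = 1.817 m.
Froude number Fr = V/√(g·D_h) = 2.849/√(9.81×1.817) = 0.675, which is less than 1, so the flow is subcritical.

subcritical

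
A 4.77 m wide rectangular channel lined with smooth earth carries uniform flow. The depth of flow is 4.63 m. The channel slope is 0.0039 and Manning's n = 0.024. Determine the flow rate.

Q = 77.8 m³/s

Flow area A = b·y = 4.77 × 4.63 = 22.09 m². Wetted perimeter P = b + 2y = 4.77 + 2×4.63 = 14.03 m.
Hydraulic radius R = A/P = 22.09/14.03 = 1.574 m.
Manning's equation: Q = (1/n) A R^(2/3) S^(1/2) = (1/0.024) × 22.09 × 1.574^(2/3) × 0.0039^(1/2) = 77.8 m³/s.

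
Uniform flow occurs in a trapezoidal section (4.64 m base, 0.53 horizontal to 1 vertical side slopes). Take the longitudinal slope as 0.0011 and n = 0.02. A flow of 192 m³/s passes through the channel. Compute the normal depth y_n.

Manning's equation rearranged: A R^(2/3) = nQ / (1·√S) = 0.02 × 192 / (√0.0011) = 115.8.
At y = 5.4 m: A R^(2/3) = 72.67 — low.
At y = 6.94 m: A R^(2/3) = 115.7 — close enough.

y_n = 6.94 m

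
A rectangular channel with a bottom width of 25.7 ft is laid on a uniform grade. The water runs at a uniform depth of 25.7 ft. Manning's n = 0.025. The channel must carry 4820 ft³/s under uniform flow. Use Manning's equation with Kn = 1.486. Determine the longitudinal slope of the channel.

S = 0.00086

Flow area A = b·y = 25.7 × 25.7 = 660.5 ft². Wetted perimeter P = b + 2y = 25.7 + 2×25.7 = 77.1 ft.
Hydraulic radius R = A/P = 660.5/77.1 = 8.567 ft.
From Manning's equation, S = [nQ / (1.486 A R^(2/3))]² = [0.025 × 4820 / (1.486 × 660.5 × 8.567^(2/3))]² = 0.00086.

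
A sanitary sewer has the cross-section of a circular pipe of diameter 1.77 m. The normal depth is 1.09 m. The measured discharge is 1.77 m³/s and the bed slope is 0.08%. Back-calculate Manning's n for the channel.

For a circular section of diameter D = 1.77 m at depth y = 1.09 m, the central angle is θ = 2 arccos(1 − 2y/D) = 3.609 rad. Then A = (D²/8)(θ − sin θ) = 1.59 m² and P = Dθ/2 = 3.194 m.
Hydraulic radius R = A/P = 1.59/3.194 = 0.4978 m.
Rearranging Manning's equation: n = (1/Q) A R^(2/3) S^(1/2) = (1/1.77) × 1.59 × 0.4978^(2/3) × √0.0008 = 0.016.

n = 0.016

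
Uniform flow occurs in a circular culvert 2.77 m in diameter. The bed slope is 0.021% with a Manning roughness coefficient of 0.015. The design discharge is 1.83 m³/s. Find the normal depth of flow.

Manning's equation rearranged: A R^(2/3) = nQ / (1·√S) = 0.015 × 1.83 / (√0.00021) = 1.894.
At y = 1.43 m: A R^(2/3) = 2.489 — too large.
At y = 1.07 m: A R^(2/3) = 1.491 — too small.
At y = 1.22 m: A R^(2/3) = 1.891 — matches.

y_n = 1.22 m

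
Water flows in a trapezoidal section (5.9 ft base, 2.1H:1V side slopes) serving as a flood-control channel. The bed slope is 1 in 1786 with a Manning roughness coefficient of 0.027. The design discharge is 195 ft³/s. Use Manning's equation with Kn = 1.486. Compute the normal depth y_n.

y_n = 4.81 ft

Manning's equation rearranged: A R^(2/3) = nQ / (1.486·√S) = 0.027 × 195 / (1.486 × √0.0005599) = 149.7.
Trying y = 5.26 ft: A R^(2/3) = 182.7 — over.
Trying y = 3.97 ft: A R^(2/3) = 99.04 — short.
Trying y = 4.81 ft: A R^(2/3) = 150 — close enough.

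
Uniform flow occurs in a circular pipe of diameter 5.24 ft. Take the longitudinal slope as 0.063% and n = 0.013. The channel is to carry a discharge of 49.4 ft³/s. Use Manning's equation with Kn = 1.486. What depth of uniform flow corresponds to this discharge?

y_n = 3.13 ft

Manning's equation rearranged: A R^(2/3) = nQ / (1.486·√S) = 0.013 × 49.4 / (1.486 × √0.00063) = 17.22.
Trying y = 2.16 ft: A R^(2/3) = 9.191 — short.
Trying y = 3.44 ft: A R^(2/3) = 19.81 — over.
Trying y = 3.13 ft: A R^(2/3) = 17.23 — close enough.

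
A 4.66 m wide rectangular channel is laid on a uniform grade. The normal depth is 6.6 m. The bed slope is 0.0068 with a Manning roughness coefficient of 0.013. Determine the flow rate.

Flow area A = b·y = 4.66 × 6.6 = 30.76 m². Wetted perimeter P = b + 2y = 4.66 + 2×6.6 = 17.86 m.
Hydraulic radius R = A/P = 30.76/17.86 = 1.722 m.
Manning's equation: Q = (1/n) A R^(2/3) S^(1/2) = (1/0.013) × 30.76 × 1.722^(2/3) × 0.0068^(1/2) = 280 m³/s.

Q = 280 m³/s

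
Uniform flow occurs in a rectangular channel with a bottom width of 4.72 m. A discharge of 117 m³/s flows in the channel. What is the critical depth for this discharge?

y_c = 3.97 m

For a rectangular channel, critical depth y_c = (q²/g)^(1/3) where q = Q/b = 117/4.72 = 24.79 m²/s.
So y_c = (24.79²/9.81)^(1/3) = 3.97 m.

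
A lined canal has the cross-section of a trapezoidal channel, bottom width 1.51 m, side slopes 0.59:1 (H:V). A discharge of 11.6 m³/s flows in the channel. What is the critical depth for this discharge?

At critical depth, Q² T / (g A³) = 1, i.e. A³/T = Q²/g = 11.6²/9.81 = 13.72.
Try y = 1.68 m: A³/T = 21.24 — too large.
Try y = 1.49 m: A³/T = 13.8 — close enough.

y_c = 1.49 m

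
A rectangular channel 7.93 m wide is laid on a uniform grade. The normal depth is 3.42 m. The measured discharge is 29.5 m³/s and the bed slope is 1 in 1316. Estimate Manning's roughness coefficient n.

n = 0.038

Flow area A = b·y = 7.93 × 3.42 = 27.12 m². Wetted perimeter P = b + 2y = 7.93 + 2×3.42 = 14.77 m.
Hydraulic radius R = A/P = 27.12/14.77 = 1.836 m.
Rearranging Manning's equation: n = (1/Q) A R^(2/3) S^(1/2) = (1/29.5) × 27.12 × 1.836^(2/3) × √0.0007599 = 0.038.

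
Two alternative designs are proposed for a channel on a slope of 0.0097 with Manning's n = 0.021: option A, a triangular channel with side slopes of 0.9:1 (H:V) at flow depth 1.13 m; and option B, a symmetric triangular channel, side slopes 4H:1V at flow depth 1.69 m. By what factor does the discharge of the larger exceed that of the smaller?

Channel A: For a triangular section with side slope z = 0.9: A = zy² = 0.9×1.13² = 1.149 m²; P = 2y√(1+z²) = 2×1.13×1.345 = 3.041 m. Hydraulic radius R = A/P = 1.149/3.041 = 0.378 m. Q_A = (1/0.021)·1.149·0.378^(2/3)·√0.0097 = 2.818 m³/s.
Channel B: For a triangular section with side slope z = 4: A = zy² = 4×1.69² = 11.42 m²; P = 2y√(1+z²) = 2×1.69×4.123 = 13.94 m. Hydraulic radius R = A/P = 11.42/13.94 = 0.8198 m. Q_B = (1/0.021)·11.42·0.8198^(2/3)·√0.0097 = 46.93 m³/s.
The larger discharge is 46.93 m³/s and the smaller is 2.818 m³/s; the ratio is 16.7.

16.7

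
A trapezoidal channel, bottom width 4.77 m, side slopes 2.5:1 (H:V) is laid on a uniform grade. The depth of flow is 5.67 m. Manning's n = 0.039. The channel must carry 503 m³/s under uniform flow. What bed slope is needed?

With bottom width b = 4.77 m and side slope z = 2.5: A = (b + zy)y = (4.77 + 2.5×5.67)×5.67 = 107.4 m²; P = b + 2y√(1+z²) = 4.77 + 2×5.67×2.693 = 35.3 m.
Hydraulic radius R = A/P = 107.4/35.3 = 3.043 m.
From Manning's equation, S = [nQ / (1 A R^(2/3))]² = [0.039 × 503 / (1 × 107.4 × 3.043^(2/3))]² = 0.00756.

S = 0.00756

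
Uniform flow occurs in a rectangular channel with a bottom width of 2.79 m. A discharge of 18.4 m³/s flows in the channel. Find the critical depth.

For a rectangular channel, critical depth y_c = (q²/g)^(1/3) where q = Q/b = 18.4/2.79 = 6.595 m²/s.
So y_c = (6.595²/9.81)^(1/3) = 1.64 m.

y_c = 1.64 m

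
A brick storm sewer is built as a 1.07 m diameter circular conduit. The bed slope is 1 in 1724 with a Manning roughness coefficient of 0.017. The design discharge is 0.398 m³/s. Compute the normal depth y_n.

y_n = 0.693 m

Manning's equation rearranged: A R^(2/3) = nQ / (1·√S) = 0.017 × 0.398 / (√0.00058) = 0.2809.
Try y = 0.86 m: A R^(2/3) = 0.3666 — over.
Try y = 0.581 m: A R^(2/3) = 0.2141 — short.
Try y = 0.693 m: A R^(2/3) = 0.2809 — matches.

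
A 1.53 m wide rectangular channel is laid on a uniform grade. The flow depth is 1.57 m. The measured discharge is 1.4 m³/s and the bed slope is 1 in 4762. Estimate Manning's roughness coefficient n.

n = 0.016

Flow area A = b·y = 1.53 × 1.57 = 2.402 m². Wetted perimeter P = b + 2y = 1.53 + 2×1.57 = 4.67 m.
Hydraulic radius R = A/P = 2.402/4.67 = 0.5144 m.
Rearranging Manning's equation: n = (1/Q) A R^(2/3) S^(1/2) = (1/1.4) × 2.402 × 0.5144^(2/3) × √0.00021 = 0.016.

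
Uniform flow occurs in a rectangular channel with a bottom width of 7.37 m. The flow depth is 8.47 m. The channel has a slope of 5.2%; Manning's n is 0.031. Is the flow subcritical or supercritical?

Flow area A = b·y = 7.37 × 8.47 = 62.42 m². Wetted perimeter P = b + 2y = 7.37 + 2×8.47 = 24.31 m.
Hydraulic radius R = A/P = 62.42/24.31 = 2.568 m.
V = (1/n) R^(2/3) √S = (1/0.031) × 2.568^(2/3) × √0.052 = 13.79 m/s. Hydraulic depth D_h = A/T = 62.42/7.37 = 8.47 m.
Froude number Fr = V/√(g·D_h) = 13.79/√(9.81×8.47) = 1.51, which is greater than 1, so the flow is supercritical.

supercritical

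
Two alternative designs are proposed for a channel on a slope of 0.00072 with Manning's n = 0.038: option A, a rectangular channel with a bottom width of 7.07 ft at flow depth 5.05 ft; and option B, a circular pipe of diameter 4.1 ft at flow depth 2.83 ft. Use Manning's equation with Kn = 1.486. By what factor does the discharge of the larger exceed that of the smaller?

Channel A: Flow area A = b·y = 7.07 × 5.05 = 35.7 ft². Wetted perimeter P = b + 2y = 7.07 + 2×5.05 = 17.17 ft. Hydraulic radius R = A/P = 35.7/17.17 = 2.079 ft. Q_A = (1.486/0.038)·35.7·2.079^(2/3)·√0.00072 = 61.03 ft³/s.
Channel B: For a circular section of diameter D = 4.1 ft at depth y = 2.83 ft, the central angle is θ = 2 arccos(1 − 2y/D) = 3.922 rad. Then A = (D²/8)(θ − sin θ) = 9.72 ft² and P = Dθ/2 = 8.041 ft. Hydraulic radius R = A/P = 9.72/8.041 = 1.209 ft. Q_B = (1.486/0.038)·9.72·1.209^(2/3)·√0.00072 = 11.57 ft³/s.
The larger discharge is 61.03 ft³/s and the smaller is 11.57 ft³/s; the ratio is 5.27.

5.27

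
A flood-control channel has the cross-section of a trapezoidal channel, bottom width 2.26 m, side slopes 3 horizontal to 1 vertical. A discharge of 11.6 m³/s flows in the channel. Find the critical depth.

At critical depth, Q² T / (g A³) = 1, i.e. A³/T = Q²/g = 11.6²/9.81 = 13.72.
Trying y = 0.727 m: A³/T = 5.082 — low.
Trying y = 0.939 m: A³/T = 13.73 — matches.

y_c = 0.939 m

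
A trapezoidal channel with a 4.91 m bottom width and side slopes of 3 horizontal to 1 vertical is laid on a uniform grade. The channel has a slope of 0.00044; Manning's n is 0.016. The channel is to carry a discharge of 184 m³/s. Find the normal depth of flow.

y_n = 4.35 m

Manning's equation rearranged: A R^(2/3) = nQ / (1·√S) = 0.016 × 184 / (√0.00044) = 140.3.
At y = 5.25 m: A R^(2/3) = 217.8 — high.
At y = 3.11 m: A R^(2/3) = 65.57 — low.
At y = 4.35 m: A R^(2/3) = 140.4 — matches.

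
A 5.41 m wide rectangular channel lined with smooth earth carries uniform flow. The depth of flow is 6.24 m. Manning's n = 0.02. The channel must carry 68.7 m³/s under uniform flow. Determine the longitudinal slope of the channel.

S = 0.00071

Flow area A = b·y = 5.41 × 6.24 = 33.76 m². Wetted perimeter P = b + 2y = 5.41 + 2×6.24 = 17.89 m.
Hydraulic radius R = A/P = 33.76/17.89 = 1.887 m.
From Manning's equation, S = [nQ / (1 A R^(2/3))]² = [0.02 × 68.7 / (1 × 33.76 × 1.887^(2/3))]² = 0.00071.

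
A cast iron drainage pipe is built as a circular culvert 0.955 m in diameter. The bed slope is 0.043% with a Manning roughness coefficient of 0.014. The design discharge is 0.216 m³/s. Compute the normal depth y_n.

Manning's equation rearranged: A R^(2/3) = nQ / (1·√S) = 0.014 × 0.216 / (√0.00043) = 0.1458.
Try y = 0.594 m: A R^(2/3) = 0.1955 — high.
Try y = 0.388 m: A R^(2/3) = 0.09558 — low.
Try y = 0.494 m: A R^(2/3) = 0.146 — ≈ 0.1458.

y_n = 0.494 m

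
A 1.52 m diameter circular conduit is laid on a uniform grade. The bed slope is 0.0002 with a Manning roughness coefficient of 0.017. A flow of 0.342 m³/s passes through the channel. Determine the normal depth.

Manning's equation rearranged: A R^(2/3) = nQ / (1·√S) = 0.017 × 0.342 / (√0.0002) = 0.4111.
At y = 0.863 m: A R^(2/3) = 0.5868 — over.
At y = 0.515 m: A R^(2/3) = 0.2354 — short.
At y = 0.698 m: A R^(2/3) = 0.4109 — close enough.

y_n = 0.698 m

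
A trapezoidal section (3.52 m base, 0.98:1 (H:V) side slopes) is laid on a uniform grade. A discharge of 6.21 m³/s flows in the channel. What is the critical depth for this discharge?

At critical depth, Q² T / (g A³) = 1, i.e. A³/T = Q²/g = 6.21²/9.81 = 3.931.
At y = 0.814 m: A³/T = 8.487 — too large.
At y = 0.495 m: A³/T = 1.735 — too small.
At y = 0.641 m: A³/T = 3.936 — close enough.

y_c = 0.641 m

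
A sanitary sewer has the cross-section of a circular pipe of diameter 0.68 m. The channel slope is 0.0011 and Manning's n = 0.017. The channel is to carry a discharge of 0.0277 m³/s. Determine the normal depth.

y_n = 0.164 m

Manning's equation rearranged: A R^(2/3) = nQ / (1·√S) = 0.017 × 0.0277 / (√0.0011) = 0.0142.
Try y = 0.192 m: A R^(2/3) = 0.0194 — over.
Try y = 0.164 m: A R^(2/3) = 0.01421 — close enough.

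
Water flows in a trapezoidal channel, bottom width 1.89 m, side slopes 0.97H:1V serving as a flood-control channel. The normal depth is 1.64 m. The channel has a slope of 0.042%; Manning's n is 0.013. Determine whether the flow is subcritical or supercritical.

With bottom width b = 1.89 m and side slope z = 0.97: A = (b + zy)y = (1.89 + 0.97×1.64)×1.64 = 5.709 m²; P = b + 2y√(1+z²) = 1.89 + 2×1.64×1.393 = 6.46 m.
Hydraulic radius R = A/P = 5.709/6.46 = 0.8837 m.
V = (1/n) R^(2/3) √S = (1/0.013) × 0.8837^(2/3) × √0.00042 = 1.452 m/s. Hydraulic depth D_h = A/T = 5.709/5.072 = 1.126 m.
Froude number Fr = V/√(g·D_h) = 1.452/√(9.81×1.126) = 0.437, which is less than 1, so the flow is subcritical.

subcritical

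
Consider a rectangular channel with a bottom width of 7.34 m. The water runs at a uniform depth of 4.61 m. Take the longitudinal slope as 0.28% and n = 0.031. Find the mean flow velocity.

V = 2.75 m/s

Flow area A = b·y = 7.34 × 4.61 = 33.84 m². Wetted perimeter P = b + 2y = 7.34 + 2×4.61 = 16.56 m.
Hydraulic radius R = A/P = 33.84/16.56 = 2.043 m.
From Manning's equation, V = (1/n) R^(2/3) S^(1/2) = (1/0.031) × 2.043^(2/3) × 0.0028^(1/2) = 2.75 m/s.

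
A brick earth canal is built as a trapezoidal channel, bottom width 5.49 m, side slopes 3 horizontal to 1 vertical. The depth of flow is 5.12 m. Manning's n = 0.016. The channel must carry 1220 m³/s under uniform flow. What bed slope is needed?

With bottom width b = 5.49 m and side slope z = 3: A = (b + zy)y = (5.49 + 3×5.12)×5.12 = 106.8 m²; P = b + 2y√(1+z²) = 5.49 + 2×5.12×3.162 = 37.87 m.
Hydraulic radius R = A/P = 106.8/37.87 = 2.819 m.
From Manning's equation, S = [nQ / (1 A R^(2/3))]² = [0.016 × 1220 / (1 × 106.8 × 2.819^(2/3))]² = 0.0084.

S = 0.0084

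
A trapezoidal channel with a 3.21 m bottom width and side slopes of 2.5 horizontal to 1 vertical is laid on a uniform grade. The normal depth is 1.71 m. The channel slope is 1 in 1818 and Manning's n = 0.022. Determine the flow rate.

With bottom width b = 3.21 m and side slope z = 2.5: A = (b + zy)y = (3.21 + 2.5×1.71)×1.71 = 12.8 m²; P = b + 2y√(1+z²) = 3.21 + 2×1.71×2.693 = 12.42 m.
Hydraulic radius R = A/P = 12.8/12.42 = 1.031 m.
Manning's equation: Q = (1/n) A R^(2/3) S^(1/2) = (1/0.022) × 12.8 × 1.031^(2/3) × 0.0005501^(1/2) = 13.9 m³/s.

Q = 13.9 m³/s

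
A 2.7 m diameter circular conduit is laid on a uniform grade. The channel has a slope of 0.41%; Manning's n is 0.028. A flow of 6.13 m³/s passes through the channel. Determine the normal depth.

y_n = 1.52 m

Manning's equation rearranged: A R^(2/3) = nQ / (1·√S) = 0.028 × 6.13 / (√0.0041) = 2.681.
At y = 1.22 m: A R^(2/3) = 1.848 — short.
At y = 1.81 m: A R^(2/3) = 3.48 — over.
At y = 1.52 m: A R^(2/3) = 2.679 — matches.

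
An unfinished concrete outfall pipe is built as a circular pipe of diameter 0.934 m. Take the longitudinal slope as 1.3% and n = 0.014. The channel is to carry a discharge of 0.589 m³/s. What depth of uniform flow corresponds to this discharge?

y_n = 0.337 m

Manning's equation rearranged: A R^(2/3) = nQ / (1·√S) = 0.014 × 0.589 / (√0.013) = 0.07232.
Try y = 0.404 m: A R^(2/3) = 0.1009 — too large.
Try y = 0.337 m: A R^(2/3) = 0.07233 — ≈ 0.07232.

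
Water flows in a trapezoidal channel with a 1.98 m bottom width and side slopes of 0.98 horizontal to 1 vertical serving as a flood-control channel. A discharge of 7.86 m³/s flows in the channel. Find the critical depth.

y_c = 0.987 m

At critical depth, Q² T / (g A³) = 1, i.e. A³/T = Q²/g = 7.86²/9.81 = 6.298.
At y = 0.843 m: A³/T = 3.644 — low.
At y = 1.09 m: A³/T = 8.91 — high.
At y = 0.987 m: A³/T = 6.288 — close enough.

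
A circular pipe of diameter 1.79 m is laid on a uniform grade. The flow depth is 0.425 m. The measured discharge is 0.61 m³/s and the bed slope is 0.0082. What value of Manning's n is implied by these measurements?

n = 0.027

For a circular section of diameter D = 1.79 m at depth y = 0.425 m, the central angle is θ = 2 arccos(1 − 2y/D) = 2.036 rad. Then A = (D²/8)(θ − sin θ) = 0.4574 m² and P = Dθ/2 = 1.822 m.
Hydraulic radius R = A/P = 0.4574/1.822 = 0.251 m.
Rearranging Manning's equation: n = (1/Q) A R^(2/3) S^(1/2) = (1/0.61) × 0.4574 × 0.251^(2/3) × √0.0082 = 0.027.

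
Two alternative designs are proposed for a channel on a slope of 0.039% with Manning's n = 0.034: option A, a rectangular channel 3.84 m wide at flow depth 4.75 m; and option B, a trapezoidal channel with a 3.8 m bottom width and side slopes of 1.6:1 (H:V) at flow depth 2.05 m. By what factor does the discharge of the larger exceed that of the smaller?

1.33

Channel A: Flow area A = b·y = 3.84 × 4.75 = 18.24 m². Wetted perimeter P = b + 2y = 3.84 + 2×4.75 = 13.34 m. Hydraulic radius R = A/P = 18.24/13.34 = 1.367 m. Q_A = (1/0.034)·18.24·1.367^(2/3)·√0.00039 = 13.05 m³/s.
Channel B: With bottom width b = 3.8 m and side slope z = 1.6: A = (b + zy)y = (3.8 + 1.6×2.05)×2.05 = 14.51 m²; P = b + 2y√(1+z²) = 3.8 + 2×2.05×1.887 = 11.54 m. Hydraulic radius R = A/P = 14.51/11.54 = 1.258 m. Q_B = (1/0.034)·14.51·1.258^(2/3)·√0.00039 = 9.825 m³/s.
The larger discharge is 13.05 m³/s and the smaller is 9.825 m³/s; the ratio is 1.33.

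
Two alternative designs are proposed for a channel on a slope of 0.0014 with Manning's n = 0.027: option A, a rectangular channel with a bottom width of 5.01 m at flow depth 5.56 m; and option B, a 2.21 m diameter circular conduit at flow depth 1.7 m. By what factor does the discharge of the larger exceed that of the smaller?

16.5

Channel A: Flow area A = b·y = 5.01 × 5.56 = 27.86 m². Wetted perimeter P = b + 2y = 5.01 + 2×5.56 = 16.13 m. Hydraulic radius R = A/P = 27.86/16.13 = 1.727 m. Q_A = (1/0.027)·27.86·1.727^(2/3)·√0.0014 = 55.56 m³/s.
Channel B: For a circular section of diameter D = 2.21 m at depth y = 1.7 m, the central angle is θ = 2 arccos(1 − 2y/D) = 4.279 rad. Then A = (D²/8)(θ − sin θ) = 3.166 m² and P = Dθ/2 = 4.728 m. Hydraulic radius R = A/P = 3.166/4.728 = 0.6697 m. Q_B = (1/0.027)·3.166·0.6697^(2/3)·√0.0014 = 3.359 m³/s.
The larger discharge is 55.56 m³/s and the smaller is 3.359 m³/s; the ratio is 16.5.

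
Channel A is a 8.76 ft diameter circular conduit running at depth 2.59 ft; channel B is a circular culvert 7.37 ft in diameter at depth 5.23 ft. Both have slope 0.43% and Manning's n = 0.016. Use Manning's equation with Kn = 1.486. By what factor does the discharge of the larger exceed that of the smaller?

Channel A: For a circular section of diameter D = 8.76 ft at depth y = 2.59 ft, the central angle is θ = 2 arccos(1 − 2y/D) = 2.3 rad. Then A = (D²/8)(θ − sin θ) = 14.9 ft² and P = Dθ/2 = 10.07 ft. Hydraulic radius R = A/P = 14.9/10.07 = 1.48 ft. Q_A = (1.486/0.016)·14.9·1.48^(2/3)·√0.0043 = 117.8 ft³/s.
Channel B: For a circular section of diameter D = 7.37 ft at depth y = 5.23 ft, the central angle is θ = 2 arccos(1 − 2y/D) = 4.007 rad. Then A = (D²/8)(θ − sin θ) = 32.37 ft² and P = Dθ/2 = 14.77 ft. Hydraulic radius R = A/P = 32.37/14.77 = 2.193 ft. Q_B = (1.486/0.016)·32.37·2.193^(2/3)·√0.0043 = 332.8 ft³/s.
The larger discharge is 332.8 ft³/s and the smaller is 117.8 ft³/s; the ratio is 2.82.

2.82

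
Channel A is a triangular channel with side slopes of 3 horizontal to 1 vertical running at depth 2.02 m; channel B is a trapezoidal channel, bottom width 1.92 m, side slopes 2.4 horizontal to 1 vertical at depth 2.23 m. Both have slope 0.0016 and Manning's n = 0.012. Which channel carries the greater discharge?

Channel A: For a triangular section with side slope z = 3: A = zy² = 3×2.02² = 12.24 m²; P = 2y√(1+z²) = 2×2.02×3.162 = 12.78 m. Hydraulic radius R = A/P = 12.24/12.78 = 0.9582 m. Q_A = (1/0.012)·12.24·0.9582^(2/3)·√0.0016 = 39.66 m³/s.
Channel B: With bottom width b = 1.92 m and side slope z = 2.4: A = (b + zy)y = (1.92 + 2.4×2.23)×2.23 = 16.22 m²; P = b + 2y√(1+z²) = 1.92 + 2×2.23×2.6 = 13.52 m. Hydraulic radius R = A/P = 16.22/13.52 = 1.2 m. Q_B = (1/0.012)·16.22·1.2^(2/3)·√0.0016 = 61.03 m³/s.
Q_A = 39.66 m³/s vs Q_B = 61.03 m³/s, so channel B carries more.

channel B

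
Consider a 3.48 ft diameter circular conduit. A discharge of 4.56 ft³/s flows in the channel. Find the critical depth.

At critical depth, Q² T / (g A³) = 1, i.e. A³/T = Q²/g = 4.56²/32.2 = 0.6458.
Trying y = 0.502 ft: A³/T = 0.247 — short.
Trying y = 0.76 ft: A³/T = 1.259 — over.
Trying y = 0.641 ft: A³/T = 0.646 — ≈ 0.6458.

y_c = 0.641 ft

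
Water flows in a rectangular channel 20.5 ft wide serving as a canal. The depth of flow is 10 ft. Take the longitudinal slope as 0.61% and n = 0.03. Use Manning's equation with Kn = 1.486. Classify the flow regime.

subcritical

Flow area A = b·y = 20.5 × 10 = 205 ft². Wetted perimeter P = b + 2y = 20.5 + 2×10 = 40.5 ft.
Hydraulic radius R = A/P = 205/40.5 = 5.062 ft.
V = (1.486/n) R^(2/3) √S = (1.486/0.03) × 5.062^(2/3) × √0.0061 = 11.4 ft/s. Hydraulic depth D_h = A/T = 205/20.5 = 10 ft.
Froude number Fr = V/√(g·D_h) = 11.4/√(32.2×10) = 0.636, which is less than 1, so the flow is subcritical.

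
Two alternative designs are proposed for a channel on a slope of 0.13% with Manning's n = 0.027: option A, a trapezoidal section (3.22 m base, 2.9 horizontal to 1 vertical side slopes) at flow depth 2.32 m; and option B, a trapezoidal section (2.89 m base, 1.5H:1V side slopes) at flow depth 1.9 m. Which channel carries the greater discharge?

Channel A: With bottom width b = 3.22 m and side slope z = 2.9: A = (b + zy)y = (3.22 + 2.9×2.32)×2.32 = 23.08 m²; P = b + 2y√(1+z²) = 3.22 + 2×2.32×3.068 = 17.45 m. Hydraulic radius R = A/P = 23.08/17.45 = 1.322 m. Q_A = (1/0.027)·23.08·1.322^(2/3)·√0.0013 = 37.13 m³/s.
Channel B: With bottom width b = 2.89 m and side slope z = 1.5: A = (b + zy)y = (2.89 + 1.5×1.9)×1.9 = 10.91 m²; P = b + 2y√(1+z²) = 2.89 + 2×1.9×1.803 = 9.741 m. Hydraulic radius R = A/P = 10.91/9.741 = 1.12 m. Q_B = (1/0.027)·10.91·1.12^(2/3)·√0.0013 = 15.7 m³/s.
Q_A = 37.13 m³/s vs Q_B = 15.7 m³/s, so channel A carries more.

channel A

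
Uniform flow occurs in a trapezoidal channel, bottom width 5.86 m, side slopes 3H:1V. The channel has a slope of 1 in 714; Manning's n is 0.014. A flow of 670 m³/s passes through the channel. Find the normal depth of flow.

Manning's equation rearranged: A R^(2/3) = nQ / (1·√S) = 0.014 × 670 / (√0.001401) = 250.6.
At y = 4.7 m: A R^(2/3) = 179 — low.
At y = 6.2 m: A R^(2/3) = 340.5 — high.
At y = 5.44 m: A R^(2/3) = 250.8 — close enough.

y_n = 5.44 m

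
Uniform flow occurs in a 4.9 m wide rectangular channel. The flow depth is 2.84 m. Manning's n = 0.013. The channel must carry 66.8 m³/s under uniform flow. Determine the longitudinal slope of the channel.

S = 0.0027

Flow area A = b·y = 4.9 × 2.84 = 13.92 m². Wetted perimeter P = b + 2y = 4.9 + 2×2.84 = 10.58 m.
Hydraulic radius R = A/P = 13.92/10.58 = 1.315 m.
From Manning's equation, S = [nQ / (1 A R^(2/3))]² = [0.013 × 66.8 / (1 × 13.92 × 1.315^(2/3))]² = 0.0027.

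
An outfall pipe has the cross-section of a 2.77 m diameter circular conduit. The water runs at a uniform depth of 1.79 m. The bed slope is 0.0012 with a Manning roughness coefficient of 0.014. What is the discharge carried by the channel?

For a circular section of diameter D = 2.77 m at depth y = 1.79 m, the central angle is θ = 2 arccos(1 − 2y/D) = 3.735 rad. Then A = (D²/8)(θ − sin θ) = 4.119 m² and P = Dθ/2 = 5.173 m.
Hydraulic radius R = A/P = 4.119/5.173 = 0.7962 m.
Manning's equation: Q = (1/n) A R^(2/3) S^(1/2) = (1/0.014) × 4.119 × 0.7962^(2/3) × 0.0012^(1/2) = 8.75 m³/s.

Q = 8.75 m³/s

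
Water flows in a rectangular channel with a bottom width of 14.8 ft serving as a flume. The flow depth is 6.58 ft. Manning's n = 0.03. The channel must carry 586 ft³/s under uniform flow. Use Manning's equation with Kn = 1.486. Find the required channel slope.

Flow area A = b·y = 14.8 × 6.58 = 97.38 ft². Wetted perimeter P = b + 2y = 14.8 + 2×6.58 = 27.96 ft.
Hydraulic radius R = A/P = 97.38/27.96 = 3.483 ft.
From Manning's equation, S = [nQ / (1.486 A R^(2/3))]² = [0.03 × 586 / (1.486 × 97.38 × 3.483^(2/3))]² = 0.0028.

S = 0.0028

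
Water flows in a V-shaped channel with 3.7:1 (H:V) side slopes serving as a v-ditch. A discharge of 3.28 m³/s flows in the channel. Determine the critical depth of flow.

y_c = 0.693 m

At critical depth, Q² T / (g A³) = 1, i.e. A³/T = Q²/g = 3.28²/9.81 = 1.097.
At y = 0.488 m: A³/T = 0.1894 — low.
At y = 0.78 m: A³/T = 1.976 — high.
At y = 0.693 m: A³/T = 1.094 — matches.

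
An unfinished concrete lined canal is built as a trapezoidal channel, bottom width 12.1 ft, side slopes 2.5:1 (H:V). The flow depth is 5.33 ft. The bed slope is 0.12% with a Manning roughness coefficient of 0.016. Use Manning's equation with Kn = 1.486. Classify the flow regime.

subcritical

With bottom width b = 12.1 ft and side slope z = 2.5: A = (b + zy)y = (12.1 + 2.5×5.33)×5.33 = 135.5 ft²; P = b + 2y√(1+z²) = 12.1 + 2×5.33×2.693 = 40.8 ft.
Hydraulic radius R = A/P = 135.5/40.8 = 3.321 ft.
V = (1.486/n) R^(2/3) √S = (1.486/0.016) × 3.321^(2/3) × √0.0012 = 7.162 ft/s. Hydraulic depth D_h = A/T = 135.5/38.75 = 3.497 ft.
Froude number Fr = V/√(g·D_h) = 7.162/√(32.2×3.497) = 0.675, which is less than 1, so the flow is subcritical.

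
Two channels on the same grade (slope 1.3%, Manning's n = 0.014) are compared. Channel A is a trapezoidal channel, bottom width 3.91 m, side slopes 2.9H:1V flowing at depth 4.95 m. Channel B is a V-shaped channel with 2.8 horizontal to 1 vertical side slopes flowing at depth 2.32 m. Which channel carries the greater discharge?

channel A

Channel A: With bottom width b = 3.91 m and side slope z = 2.9: A = (b + zy)y = (3.91 + 2.9×4.95)×4.95 = 90.41 m²; P = b + 2y√(1+z²) = 3.91 + 2×4.95×3.068 = 34.28 m. Hydraulic radius R = A/P = 90.41/34.28 = 2.638 m. Q_A = (1/0.014)·90.41·2.638^(2/3)·√0.013 = 1406 m³/s.
Channel B: For a triangular section with side slope z = 2.8: A = zy² = 2.8×2.32² = 15.07 m²; P = 2y√(1+z²) = 2×2.32×2.973 = 13.8 m. Hydraulic radius R = A/P = 15.07/13.8 = 1.092 m. Q_B = (1/0.014)·15.07·1.092^(2/3)·√0.013 = 130.2 m³/s.
Q_A = 1406 m³/s vs Q_B = 130.2 m³/s, so channel A carries more.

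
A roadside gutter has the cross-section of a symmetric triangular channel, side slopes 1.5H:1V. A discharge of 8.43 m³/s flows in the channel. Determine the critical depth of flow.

At critical depth, Q² T / (g A³) = 1, i.e. A³/T = Q²/g = 8.43²/9.81 = 7.244.
Try y = 1.07 m: A³/T = 1.578 — low.
Try y = 1.66 m: A³/T = 14.18 — high.
Try y = 1.45 m: A³/T = 7.211 — matches.

y_c = 1.45 m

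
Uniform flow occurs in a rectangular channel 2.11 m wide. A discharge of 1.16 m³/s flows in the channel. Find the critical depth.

For a rectangular channel, critical depth y_c = (q²/g)^(1/3) where q = Q/b = 1.16/2.11 = 0.5498 m²/s.
So y_c = (0.5498²/9.81)^(1/3) = 0.313 m.

y_c = 0.313 m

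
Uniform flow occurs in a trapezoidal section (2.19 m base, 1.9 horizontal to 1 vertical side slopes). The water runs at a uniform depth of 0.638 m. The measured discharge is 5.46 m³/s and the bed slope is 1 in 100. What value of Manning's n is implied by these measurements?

n = 0.023

With bottom width b = 2.19 m and side slope z = 1.9: A = (b + zy)y = (2.19 + 1.9×0.638)×0.638 = 2.171 m²; P = b + 2y√(1+z²) = 2.19 + 2×0.638×2.147 = 4.93 m.
Hydraulic radius R = A/P = 2.171/4.93 = 0.4403 m.
Rearranging Manning's equation: n = (1/Q) A R^(2/3) S^(1/2) = (1/5.46) × 2.171 × 0.4403^(2/3) × √0.01 = 0.023.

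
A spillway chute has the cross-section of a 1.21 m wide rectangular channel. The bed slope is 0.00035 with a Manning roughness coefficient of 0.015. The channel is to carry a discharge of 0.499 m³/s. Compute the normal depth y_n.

Manning's equation rearranged: A R^(2/3) = nQ / (1·√S) = 0.015 × 0.499 / (√0.00035) = 0.4001.
Try y = 0.805 m: A R^(2/3) = 0.4795 — over.
Try y = 0.7 m: A R^(2/3) = 0.4 — matches.

y_n = 0.7 m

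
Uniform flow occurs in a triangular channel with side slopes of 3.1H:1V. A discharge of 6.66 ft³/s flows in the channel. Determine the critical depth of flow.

At critical depth, Q² T / (g A³) = 1, i.e. A³/T = Q²/g = 6.66²/32.2 = 1.378.
Try y = 0.673 ft: A³/T = 0.6634 — low.
Try y = 0.995 ft: A³/T = 4.686 — high.
Try y = 0.779 ft: A³/T = 1.378 — ≈ 1.378.

y_c = 0.779 ft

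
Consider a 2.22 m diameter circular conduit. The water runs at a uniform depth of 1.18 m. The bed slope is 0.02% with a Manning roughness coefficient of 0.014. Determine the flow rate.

Q = 1.46 m³/s

For a circular section of diameter D = 2.22 m at depth y = 1.18 m, the central angle is θ = 2 arccos(1 − 2y/D) = 3.268 rad. Then A = (D²/8)(θ − sin θ) = 2.091 m² and P = Dθ/2 = 3.627 m.
Hydraulic radius R = A/P = 2.091/3.627 = 0.5764 m.
Manning's equation: Q = (1/n) A R^(2/3) S^(1/2) = (1/0.014) × 2.091 × 0.5764^(2/3) × 0.0002^(1/2) = 1.46 m³/s.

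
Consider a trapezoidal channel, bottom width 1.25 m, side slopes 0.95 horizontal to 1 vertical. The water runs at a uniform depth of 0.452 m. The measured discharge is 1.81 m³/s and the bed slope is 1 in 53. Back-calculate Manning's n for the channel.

With bottom width b = 1.25 m and side slope z = 0.95: A = (b + zy)y = (1.25 + 0.95×0.452)×0.452 = 0.7591 m²; P = b + 2y√(1+z²) = 1.25 + 2×0.452×1.379 = 2.497 m.
Hydraulic radius R = A/P = 0.7591/2.497 = 0.304 m.
Rearranging Manning's equation: n = (1/Q) A R^(2/3) S^(1/2) = (1/1.81) × 0.7591 × 0.304^(2/3) × √0.01887 = 0.026.

n = 0.026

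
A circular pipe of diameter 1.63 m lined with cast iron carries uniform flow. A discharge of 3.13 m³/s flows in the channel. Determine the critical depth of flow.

At critical depth, Q² T / (g A³) = 1, i.e. A³/T = Q²/g = 3.13²/9.81 = 0.9987.
Try y = 0.751 m: A³/T = 0.5098 — short.
Try y = 1.13 m: A³/T = 2.447 — over.
Try y = 0.896 m: A³/T = 1.001 — close enough.

y_c = 0.896 m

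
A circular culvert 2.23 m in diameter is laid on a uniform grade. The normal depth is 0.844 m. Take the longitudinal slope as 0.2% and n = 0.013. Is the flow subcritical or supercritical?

For a circular section of diameter D = 2.23 m at depth y = 0.844 m, the central angle is θ = 2 arccos(1 − 2y/D) = 2.651 rad. Then A = (D²/8)(θ − sin θ) = 1.355 m² and P = Dθ/2 = 2.955 m.
Hydraulic radius R = A/P = 1.355/2.955 = 0.4583 m.
V = (1/n) R^(2/3) √S = (1/0.013) × 0.4583^(2/3) × √0.002 = 2.045 m/s. Hydraulic depth D_h = A/T = 1.355/2.163 = 0.6262 m.
Froude number Fr = V/√(g·D_h) = 2.045/√(9.81×0.6262) = 0.825, which is less than 1, so the flow is subcritical.

subcritical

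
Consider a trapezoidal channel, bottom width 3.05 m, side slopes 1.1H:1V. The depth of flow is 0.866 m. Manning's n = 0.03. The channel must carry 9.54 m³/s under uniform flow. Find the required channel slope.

With bottom width b = 3.05 m and side slope z = 1.1: A = (b + zy)y = (3.05 + 1.1×0.866)×0.866 = 3.466 m²; P = b + 2y√(1+z²) = 3.05 + 2×0.866×1.487 = 5.625 m.
Hydraulic radius R = A/P = 3.466/5.625 = 0.6162 m.
From Manning's equation, S = [nQ / (1 A R^(2/3))]² = [0.03 × 9.54 / (1 × 3.466 × 0.6162^(2/3))]² = 0.013.

S = 0.013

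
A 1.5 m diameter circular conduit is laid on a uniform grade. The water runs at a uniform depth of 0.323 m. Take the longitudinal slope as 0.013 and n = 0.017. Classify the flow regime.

For a circular section of diameter D = 1.5 m at depth y = 0.323 m, the central angle is θ = 2 arccos(1 − 2y/D) = 1.93 rad. Then A = (D²/8)(θ − sin θ) = 0.2796 m² and P = Dθ/2 = 1.448 m.
Hydraulic radius R = A/P = 0.2796/1.448 = 0.1931 m.
V = (1/n) R^(2/3) √S = (1/0.017) × 0.1931^(2/3) × √0.013 = 2.241 m/s. Hydraulic depth D_h = A/T = 0.2796/1.233 = 0.2267 m.
Froude number Fr = V/√(g·D_h) = 2.241/√(9.81×0.2267) = 1.5, which is greater than 1, so the flow is supercritical.

supercritical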